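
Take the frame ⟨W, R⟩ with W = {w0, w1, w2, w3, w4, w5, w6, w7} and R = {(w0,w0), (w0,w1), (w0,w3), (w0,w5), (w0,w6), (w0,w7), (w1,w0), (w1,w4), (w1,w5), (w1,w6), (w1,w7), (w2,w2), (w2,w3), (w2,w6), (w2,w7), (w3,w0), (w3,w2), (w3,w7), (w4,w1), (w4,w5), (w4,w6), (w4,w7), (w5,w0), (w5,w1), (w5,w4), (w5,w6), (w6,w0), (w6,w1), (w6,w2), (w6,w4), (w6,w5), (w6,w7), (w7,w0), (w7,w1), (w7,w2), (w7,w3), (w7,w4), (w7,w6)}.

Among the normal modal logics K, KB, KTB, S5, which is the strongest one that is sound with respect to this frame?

Symmetric (axiom B): yes — every pair in R has its reverse in R.
Reflexive (axiom T): no — w1 is not related to itself.
Euclidean (axiom 5): no — w0 R w1 and w0 R w3, but not w1 R w3.
So F validates K, KB; KTB would additionally require R to be reflexive. The strongest is KB.

KB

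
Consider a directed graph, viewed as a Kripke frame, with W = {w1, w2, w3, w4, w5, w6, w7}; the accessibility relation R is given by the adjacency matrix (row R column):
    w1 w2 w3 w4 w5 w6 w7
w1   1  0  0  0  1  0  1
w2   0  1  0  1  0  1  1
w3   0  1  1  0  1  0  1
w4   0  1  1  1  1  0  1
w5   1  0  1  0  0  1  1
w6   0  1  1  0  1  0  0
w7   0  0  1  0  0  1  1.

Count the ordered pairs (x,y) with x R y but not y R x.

9

Enumerating: (w1,w7), (w2,w7), (w3,w2), (w4,w3), (w4,w5), (w4,w7), (w5,w7), (w6,w3), (w7,w6).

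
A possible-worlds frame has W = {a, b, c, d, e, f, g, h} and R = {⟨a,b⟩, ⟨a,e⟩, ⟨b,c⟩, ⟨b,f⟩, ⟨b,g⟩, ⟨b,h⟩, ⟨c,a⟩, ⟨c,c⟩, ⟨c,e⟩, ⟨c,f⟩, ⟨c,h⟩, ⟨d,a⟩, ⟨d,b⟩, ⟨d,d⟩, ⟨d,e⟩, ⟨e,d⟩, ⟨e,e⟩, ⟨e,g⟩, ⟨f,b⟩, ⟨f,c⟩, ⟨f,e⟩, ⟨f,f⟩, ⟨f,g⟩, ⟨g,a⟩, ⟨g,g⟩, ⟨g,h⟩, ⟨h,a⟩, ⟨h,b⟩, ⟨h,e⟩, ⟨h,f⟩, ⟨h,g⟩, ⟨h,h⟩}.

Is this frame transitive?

No

Transitive: no — a R b and b R c, but not a R c.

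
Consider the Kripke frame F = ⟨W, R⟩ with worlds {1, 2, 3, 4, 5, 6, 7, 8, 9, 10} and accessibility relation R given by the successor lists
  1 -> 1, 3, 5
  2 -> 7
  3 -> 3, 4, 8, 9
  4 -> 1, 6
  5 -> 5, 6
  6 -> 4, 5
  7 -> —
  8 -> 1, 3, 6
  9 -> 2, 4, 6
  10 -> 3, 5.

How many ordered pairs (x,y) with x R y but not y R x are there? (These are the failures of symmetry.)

Enumerating: (1,3), (1,5), (10,3), (10,5), (2,7), (3,4), (3,9), (4,1), (8,1), (8,6), (9,2), (9,4), (9,6).

13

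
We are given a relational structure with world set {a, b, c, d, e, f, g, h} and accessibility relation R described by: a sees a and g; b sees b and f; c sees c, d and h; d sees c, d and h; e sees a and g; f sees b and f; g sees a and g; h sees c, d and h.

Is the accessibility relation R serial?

Yes

Serial: yes — every world has a successor (e.g. a R a).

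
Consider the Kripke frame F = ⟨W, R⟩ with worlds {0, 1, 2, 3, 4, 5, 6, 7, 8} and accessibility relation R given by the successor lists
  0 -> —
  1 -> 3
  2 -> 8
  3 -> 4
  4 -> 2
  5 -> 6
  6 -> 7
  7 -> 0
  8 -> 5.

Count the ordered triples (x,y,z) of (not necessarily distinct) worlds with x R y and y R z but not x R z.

Enumerating: (1,3,4), (2,8,5), (3,4,2), (4,2,8), (5,6,7), (6,7,0), (8,5,6).

7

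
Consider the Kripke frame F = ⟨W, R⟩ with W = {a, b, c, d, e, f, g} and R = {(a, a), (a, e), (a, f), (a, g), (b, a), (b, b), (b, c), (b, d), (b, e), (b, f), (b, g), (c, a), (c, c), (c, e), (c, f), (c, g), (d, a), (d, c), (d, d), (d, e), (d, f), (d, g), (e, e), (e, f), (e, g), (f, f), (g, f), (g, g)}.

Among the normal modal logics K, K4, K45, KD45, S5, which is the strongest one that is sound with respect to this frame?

K4

Transitive (axiom 4): yes — every two-step R-path is closed by a direct edge.
Euclidean (axiom 5): no — a R f and a R e, but not f R e.
Serial (axiom D): yes — every world has a successor (e.g. a R a).
Reflexive (axiom T): yes — every world is R-related to itself.
So F validates K, K4; K45 would additionally require R to be Euclidean. The strongest is K4.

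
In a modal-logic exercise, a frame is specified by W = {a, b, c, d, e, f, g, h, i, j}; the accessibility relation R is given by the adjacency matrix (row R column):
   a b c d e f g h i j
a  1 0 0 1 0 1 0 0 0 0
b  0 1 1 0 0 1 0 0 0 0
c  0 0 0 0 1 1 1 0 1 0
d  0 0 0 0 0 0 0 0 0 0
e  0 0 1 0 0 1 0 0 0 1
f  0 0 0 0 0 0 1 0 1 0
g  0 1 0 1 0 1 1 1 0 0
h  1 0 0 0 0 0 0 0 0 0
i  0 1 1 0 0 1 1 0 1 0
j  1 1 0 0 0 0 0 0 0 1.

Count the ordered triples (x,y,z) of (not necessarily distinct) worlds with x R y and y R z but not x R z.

Enumerating: (a,f,g), (a,f,i), (b,c,e), (b,c,g), (b,c,i), (b,f,g), (b,f,i), (c,e,c), (c,e,j), (c,g,b), (c,g,d), (c,g,h), … and 28 more.
Total: 40.

40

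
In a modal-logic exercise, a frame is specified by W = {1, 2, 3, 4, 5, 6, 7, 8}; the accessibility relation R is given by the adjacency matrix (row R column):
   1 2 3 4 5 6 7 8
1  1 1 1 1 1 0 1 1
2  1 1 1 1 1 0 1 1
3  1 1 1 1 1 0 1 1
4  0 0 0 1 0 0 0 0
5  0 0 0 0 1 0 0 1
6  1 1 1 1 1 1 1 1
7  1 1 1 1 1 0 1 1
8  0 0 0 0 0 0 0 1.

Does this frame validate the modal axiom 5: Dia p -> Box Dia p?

No

By correspondence theory, 5 is valid on a frame iff R is Euclidean.
Euclidean: no — 1 R 4 and 1 R 2, but not 4 R 2.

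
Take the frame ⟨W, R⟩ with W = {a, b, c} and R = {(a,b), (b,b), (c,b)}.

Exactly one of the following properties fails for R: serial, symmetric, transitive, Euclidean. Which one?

symmetric

Serial: yes — every world has a successor (e.g. a R b).
Symmetric: no — a R b but not b R a.
Transitive: yes — every two-step R-path is closed by a direct edge.
Euclidean: yes — any two successors of a common world are R-related.
Only symmetric fails.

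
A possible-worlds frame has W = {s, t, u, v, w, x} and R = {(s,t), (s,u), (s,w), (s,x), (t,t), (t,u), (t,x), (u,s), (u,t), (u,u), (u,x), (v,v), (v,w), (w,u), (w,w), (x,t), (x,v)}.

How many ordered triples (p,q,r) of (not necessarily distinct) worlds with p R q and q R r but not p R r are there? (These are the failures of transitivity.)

Enumerating: (s,u,s), (s,x,v), (t,u,s), (t,x,v), (u,s,w), (u,x,v), (v,w,u), (w,u,s), (w,u,t), (w,u,x), (x,t,u), (x,t,x), (x,v,w).

13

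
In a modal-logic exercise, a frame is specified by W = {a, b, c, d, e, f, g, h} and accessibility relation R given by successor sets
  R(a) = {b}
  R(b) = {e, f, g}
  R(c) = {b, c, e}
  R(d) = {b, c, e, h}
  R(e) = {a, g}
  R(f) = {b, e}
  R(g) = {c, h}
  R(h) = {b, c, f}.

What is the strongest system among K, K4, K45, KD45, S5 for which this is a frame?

K

Transitive (axiom 4): no — a R b and b R e, but not a R e.
Euclidean (axiom 5): no — b R e and b R f, but not e R f.
Serial (axiom D): yes — every world has a successor (e.g. a R b).
Reflexive (axiom T): no — a is not related to itself.
So F validates K; K4 would additionally require R to be transitive. The strongest is K.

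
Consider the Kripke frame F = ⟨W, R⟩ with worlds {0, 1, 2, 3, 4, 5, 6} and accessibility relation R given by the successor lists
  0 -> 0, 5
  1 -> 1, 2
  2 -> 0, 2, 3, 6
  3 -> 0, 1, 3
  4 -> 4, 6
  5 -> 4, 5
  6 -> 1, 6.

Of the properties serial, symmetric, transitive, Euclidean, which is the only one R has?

Serial: yes — every world has a successor (e.g. 0 R 0).
Symmetric: no — 0 R 5 but not 5 R 0.
Transitive: no — 0 R 5 and 5 R 4, but not 0 R 4.
Euclidean: no — 2 R 0 and 2 R 3, but not 0 R 3.
Only serial holds.

serial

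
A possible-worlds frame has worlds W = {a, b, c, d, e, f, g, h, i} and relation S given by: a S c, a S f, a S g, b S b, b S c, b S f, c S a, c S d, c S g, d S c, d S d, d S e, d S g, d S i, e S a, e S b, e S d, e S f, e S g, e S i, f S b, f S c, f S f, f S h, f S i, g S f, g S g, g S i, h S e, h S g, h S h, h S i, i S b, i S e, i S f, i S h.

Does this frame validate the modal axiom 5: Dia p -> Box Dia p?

No

Axiom 5 corresponds to the accessibility relation being Euclidean.
Euclidean: no — a S c and a S f, but not c S f.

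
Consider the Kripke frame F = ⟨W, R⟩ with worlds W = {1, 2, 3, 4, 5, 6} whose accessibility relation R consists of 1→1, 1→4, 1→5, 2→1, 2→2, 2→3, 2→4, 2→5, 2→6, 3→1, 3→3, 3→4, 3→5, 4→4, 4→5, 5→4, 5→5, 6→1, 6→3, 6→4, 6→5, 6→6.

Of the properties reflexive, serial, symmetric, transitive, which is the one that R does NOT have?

symmetric

Reflexive: yes — every world is R-related to itself.
Serial: yes — every world has a successor (e.g. 1 R 1).
Symmetric: no — 1 R 4 but not 4 R 1.
Transitive: yes — every two-step R-path is closed by a direct edge.
Only symmetric fails.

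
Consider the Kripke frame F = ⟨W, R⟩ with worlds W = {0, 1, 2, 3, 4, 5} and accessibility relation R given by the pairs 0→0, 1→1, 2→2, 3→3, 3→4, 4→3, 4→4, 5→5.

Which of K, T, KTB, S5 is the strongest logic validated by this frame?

S5

Reflexive (axiom T): yes — every world is R-related to itself.
Symmetric (axiom B): yes — every pair in R has its reverse in R.
Euclidean (axiom 5): yes — any two successors of a common world are R-related.
So F validates K, T, KTB, S5. The strongest is S5.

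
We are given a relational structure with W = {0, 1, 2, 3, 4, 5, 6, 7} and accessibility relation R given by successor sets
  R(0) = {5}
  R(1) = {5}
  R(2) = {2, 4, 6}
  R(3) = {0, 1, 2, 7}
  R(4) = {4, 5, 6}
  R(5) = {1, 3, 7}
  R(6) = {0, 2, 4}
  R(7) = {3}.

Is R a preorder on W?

Reflexive: no — 0 is not related to itself.
Transitive: no — 0 R 5 and 5 R 1, but not 0 R 1.
So R is not a preorder.

No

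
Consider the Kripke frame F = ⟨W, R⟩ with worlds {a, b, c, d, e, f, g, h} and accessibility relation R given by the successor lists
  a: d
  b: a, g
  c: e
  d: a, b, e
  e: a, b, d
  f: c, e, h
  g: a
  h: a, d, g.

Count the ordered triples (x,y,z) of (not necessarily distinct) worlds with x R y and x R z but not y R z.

Enumerating: (a,d,d), (b,a,a), (b,a,g), (b,g,g), (c,e,e), (d,a,a), (d,a,b), (d,a,e), (d,b,b), (d,b,e), (d,e,e), (e,a,a), … and 19 more.
Total: 31.

31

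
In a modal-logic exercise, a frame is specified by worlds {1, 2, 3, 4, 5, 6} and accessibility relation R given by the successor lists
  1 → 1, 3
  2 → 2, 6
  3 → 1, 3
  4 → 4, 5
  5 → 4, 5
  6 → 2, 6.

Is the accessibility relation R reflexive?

Yes

Reflexive: yes — every world is R-related to itself.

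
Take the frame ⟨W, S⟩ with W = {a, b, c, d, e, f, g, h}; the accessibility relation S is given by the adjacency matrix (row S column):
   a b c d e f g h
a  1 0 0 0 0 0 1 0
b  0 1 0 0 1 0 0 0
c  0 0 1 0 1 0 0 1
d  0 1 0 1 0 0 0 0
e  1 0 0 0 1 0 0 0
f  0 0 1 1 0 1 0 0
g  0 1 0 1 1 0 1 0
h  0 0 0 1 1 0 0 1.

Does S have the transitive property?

No

Transitive: no — a S g and g S b, but not a S b.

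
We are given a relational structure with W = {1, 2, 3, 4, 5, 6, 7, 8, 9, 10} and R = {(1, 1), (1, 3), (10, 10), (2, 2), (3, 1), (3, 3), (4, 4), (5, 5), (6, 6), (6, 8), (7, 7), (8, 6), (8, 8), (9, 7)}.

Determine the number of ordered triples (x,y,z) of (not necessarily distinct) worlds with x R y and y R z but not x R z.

0

R is transitive; there are no such tuples.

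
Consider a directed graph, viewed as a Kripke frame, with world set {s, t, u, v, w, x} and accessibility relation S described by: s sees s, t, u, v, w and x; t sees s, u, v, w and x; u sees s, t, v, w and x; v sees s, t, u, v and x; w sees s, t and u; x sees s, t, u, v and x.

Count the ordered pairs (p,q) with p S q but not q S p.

S is symmetric; there are no such tuples.

0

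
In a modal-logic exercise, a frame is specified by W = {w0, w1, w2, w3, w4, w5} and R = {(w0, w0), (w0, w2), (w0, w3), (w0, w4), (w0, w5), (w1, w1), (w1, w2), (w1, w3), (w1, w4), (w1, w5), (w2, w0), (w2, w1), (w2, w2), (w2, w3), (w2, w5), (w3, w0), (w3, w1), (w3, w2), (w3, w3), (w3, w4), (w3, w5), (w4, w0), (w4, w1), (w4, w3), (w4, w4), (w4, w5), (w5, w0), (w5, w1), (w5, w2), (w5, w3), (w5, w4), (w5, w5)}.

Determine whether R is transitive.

No

Transitive: no — w0 R w2 and w2 R w1, but not w0 R w1.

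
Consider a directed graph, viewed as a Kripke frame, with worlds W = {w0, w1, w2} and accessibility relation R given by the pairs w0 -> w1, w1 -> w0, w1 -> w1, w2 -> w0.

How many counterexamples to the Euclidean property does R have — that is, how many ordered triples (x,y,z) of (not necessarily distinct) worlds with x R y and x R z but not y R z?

Enumerating: (w1,w0,w0), (w2,w0,w0).

2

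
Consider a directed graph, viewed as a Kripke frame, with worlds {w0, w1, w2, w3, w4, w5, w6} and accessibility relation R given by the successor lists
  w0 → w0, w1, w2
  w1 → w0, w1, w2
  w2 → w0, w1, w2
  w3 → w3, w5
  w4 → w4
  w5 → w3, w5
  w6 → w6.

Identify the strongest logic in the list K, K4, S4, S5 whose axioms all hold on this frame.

Transitive (axiom 4): yes — every two-step R-path is closed by a direct edge.
Reflexive (axiom T): yes — every world is R-related to itself.
Euclidean (axiom 5): yes — any two successors of a common world are R-related.
So F validates K, K4, S4, S5. The strongest is S5.

S5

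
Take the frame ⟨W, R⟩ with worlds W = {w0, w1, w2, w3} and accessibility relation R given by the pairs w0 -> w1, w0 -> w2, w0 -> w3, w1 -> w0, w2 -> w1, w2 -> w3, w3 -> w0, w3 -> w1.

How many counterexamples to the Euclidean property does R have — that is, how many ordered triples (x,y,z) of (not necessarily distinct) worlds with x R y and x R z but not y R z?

Enumerating: (w0,w1,w1), (w0,w1,w2), (w0,w1,w3), (w0,w2,w2), (w0,w3,w2), (w0,w3,w3), (w1,w0,w0), (w2,w1,w1), (w2,w1,w3), (w2,w3,w3), (w3,w0,w0), (w3,w1,w1).

12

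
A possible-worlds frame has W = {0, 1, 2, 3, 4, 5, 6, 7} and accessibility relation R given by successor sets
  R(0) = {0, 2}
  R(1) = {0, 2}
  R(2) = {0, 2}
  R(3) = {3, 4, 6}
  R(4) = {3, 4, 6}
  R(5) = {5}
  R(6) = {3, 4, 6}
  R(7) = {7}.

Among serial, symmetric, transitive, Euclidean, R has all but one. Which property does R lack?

Serial: yes — every world has a successor (e.g. 0 R 0).
Symmetric: no — 1 R 0 but not 0 R 1.
Transitive: yes — every two-step R-path is closed by a direct edge.
Euclidean: yes — any two successors of a common world are R-related.
Only symmetric fails.

symmetric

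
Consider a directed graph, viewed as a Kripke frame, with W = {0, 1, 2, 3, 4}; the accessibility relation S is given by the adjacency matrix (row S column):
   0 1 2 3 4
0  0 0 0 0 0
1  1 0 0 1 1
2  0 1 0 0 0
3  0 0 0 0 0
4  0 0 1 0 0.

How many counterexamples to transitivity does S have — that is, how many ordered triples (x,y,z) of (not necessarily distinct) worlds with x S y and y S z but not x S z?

5

Enumerating: (1,4,2), (2,1,0), (2,1,3), (2,1,4), (4,2,1).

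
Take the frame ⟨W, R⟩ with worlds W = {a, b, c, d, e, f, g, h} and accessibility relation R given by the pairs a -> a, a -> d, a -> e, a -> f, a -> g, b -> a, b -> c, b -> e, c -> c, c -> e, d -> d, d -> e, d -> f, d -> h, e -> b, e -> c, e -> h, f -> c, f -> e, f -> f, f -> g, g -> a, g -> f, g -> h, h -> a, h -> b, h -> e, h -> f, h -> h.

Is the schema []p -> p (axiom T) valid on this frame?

By correspondence theory, T is valid on a frame iff R is reflexive.
Reflexive: no — b is not related to itself.

No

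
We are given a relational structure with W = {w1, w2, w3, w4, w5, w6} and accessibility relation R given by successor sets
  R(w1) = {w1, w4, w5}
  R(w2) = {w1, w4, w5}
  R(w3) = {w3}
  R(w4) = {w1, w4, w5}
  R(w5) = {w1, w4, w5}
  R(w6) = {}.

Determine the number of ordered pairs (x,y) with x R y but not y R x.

Enumerating: (w2,w1), (w2,w4), (w2,w5).

3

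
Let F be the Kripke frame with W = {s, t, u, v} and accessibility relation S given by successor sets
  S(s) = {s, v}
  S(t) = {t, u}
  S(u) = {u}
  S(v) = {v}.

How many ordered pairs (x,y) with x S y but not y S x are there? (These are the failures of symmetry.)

Enumerating: (s,v), (t,u).

2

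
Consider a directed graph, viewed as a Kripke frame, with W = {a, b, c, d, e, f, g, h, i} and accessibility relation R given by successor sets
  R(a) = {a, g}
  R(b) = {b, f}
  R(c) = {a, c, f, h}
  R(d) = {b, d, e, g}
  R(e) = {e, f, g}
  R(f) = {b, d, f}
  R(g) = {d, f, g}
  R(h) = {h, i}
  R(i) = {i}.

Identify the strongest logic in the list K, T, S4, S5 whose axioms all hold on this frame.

T

Reflexive (axiom T): yes — every world is R-related to itself.
Transitive (axiom 4): no — a R g and g R d, but not a R d.
Euclidean (axiom 5): no — c R a and c R f, but not a R f.
So F validates K, T; S4 would additionally require R to be transitive. The strongest is T.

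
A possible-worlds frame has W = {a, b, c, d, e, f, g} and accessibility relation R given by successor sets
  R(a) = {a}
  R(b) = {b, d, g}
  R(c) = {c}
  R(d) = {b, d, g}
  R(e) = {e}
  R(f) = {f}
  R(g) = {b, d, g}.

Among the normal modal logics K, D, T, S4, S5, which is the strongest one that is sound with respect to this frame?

S5

Serial (axiom D): yes — every world has a successor (e.g. a R a).
Reflexive (axiom T): yes — every world is R-related to itself.
Transitive (axiom 4): yes — every two-step R-path is closed by a direct edge.
Euclidean (axiom 5): yes — any two successors of a common world are R-related.
So F validates K, D, T, S4, S5. The strongest is S5.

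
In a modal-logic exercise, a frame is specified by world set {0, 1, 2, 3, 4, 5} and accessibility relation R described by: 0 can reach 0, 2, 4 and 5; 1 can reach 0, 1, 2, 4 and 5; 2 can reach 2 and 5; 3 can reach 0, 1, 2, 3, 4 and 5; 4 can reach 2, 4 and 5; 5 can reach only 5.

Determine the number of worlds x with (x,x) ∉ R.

0

R is reflexive; there are no such worlds.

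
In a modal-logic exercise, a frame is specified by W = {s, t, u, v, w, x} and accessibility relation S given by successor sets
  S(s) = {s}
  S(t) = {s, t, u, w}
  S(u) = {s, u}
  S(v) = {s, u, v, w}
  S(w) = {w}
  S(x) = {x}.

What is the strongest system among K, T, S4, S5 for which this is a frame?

Reflexive (axiom T): yes — every world is S-related to itself.
Transitive (axiom 4): yes — every two-step S-path is closed by a direct edge.
Euclidean (axiom 5): no — t S s and t S u, but not s S u.
So F validates K, T, S4; S5 would additionally require S to be Euclidean. The strongest is S4.

S4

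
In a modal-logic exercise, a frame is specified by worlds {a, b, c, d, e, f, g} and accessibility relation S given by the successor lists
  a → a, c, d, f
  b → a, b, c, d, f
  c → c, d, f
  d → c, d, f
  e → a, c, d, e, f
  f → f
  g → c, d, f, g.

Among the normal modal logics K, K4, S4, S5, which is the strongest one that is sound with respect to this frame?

Transitive (axiom 4): yes — every two-step S-path is closed by a direct edge.
Reflexive (axiom T): yes — every world is S-related to itself.
Euclidean (axiom 5): no — a S f and a S c, but not f S c.
So F validates K, K4, S4; S5 would additionally require S to be Euclidean. The strongest is S4.

S4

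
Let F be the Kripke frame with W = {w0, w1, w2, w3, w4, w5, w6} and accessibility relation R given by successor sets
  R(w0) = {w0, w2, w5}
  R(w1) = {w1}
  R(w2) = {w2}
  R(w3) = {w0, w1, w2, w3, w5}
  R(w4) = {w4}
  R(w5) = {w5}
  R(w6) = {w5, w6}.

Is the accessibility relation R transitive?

Transitive: yes — every two-step R-path is closed by a direct edge.

Yes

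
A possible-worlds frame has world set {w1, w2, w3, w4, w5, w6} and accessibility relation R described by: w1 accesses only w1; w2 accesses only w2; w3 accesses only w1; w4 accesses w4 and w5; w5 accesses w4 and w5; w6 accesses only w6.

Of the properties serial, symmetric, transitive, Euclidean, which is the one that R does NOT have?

Serial: yes — every world has a successor (e.g. w1 R w1).
Symmetric: no — w3 R w1 but not w1 R w3.
Transitive: yes — every two-step R-path is closed by a direct edge.
Euclidean: yes — any two successors of a common world are R-related.
Only symmetric fails.

symmetric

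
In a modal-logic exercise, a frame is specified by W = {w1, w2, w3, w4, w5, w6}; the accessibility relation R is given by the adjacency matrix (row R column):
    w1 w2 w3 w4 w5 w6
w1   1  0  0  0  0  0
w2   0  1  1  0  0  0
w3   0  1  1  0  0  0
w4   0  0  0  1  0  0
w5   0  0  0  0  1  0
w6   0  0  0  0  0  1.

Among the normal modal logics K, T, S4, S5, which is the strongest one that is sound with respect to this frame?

Reflexive (axiom T): yes — every world is R-related to itself.
Transitive (axiom 4): yes — every two-step R-path is closed by a direct edge.
Euclidean (axiom 5): yes — any two successors of a common world are R-related.
So F validates K, T, S4, S5. The strongest is S5.

S5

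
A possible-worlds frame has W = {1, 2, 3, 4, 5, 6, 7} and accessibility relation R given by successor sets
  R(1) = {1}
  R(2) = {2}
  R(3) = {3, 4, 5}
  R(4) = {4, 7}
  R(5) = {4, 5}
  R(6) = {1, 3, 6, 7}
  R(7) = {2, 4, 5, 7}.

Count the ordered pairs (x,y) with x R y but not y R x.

8

Enumerating: (3,4), (3,5), (5,4), (6,1), (6,3), (6,7), (7,2), (7,5).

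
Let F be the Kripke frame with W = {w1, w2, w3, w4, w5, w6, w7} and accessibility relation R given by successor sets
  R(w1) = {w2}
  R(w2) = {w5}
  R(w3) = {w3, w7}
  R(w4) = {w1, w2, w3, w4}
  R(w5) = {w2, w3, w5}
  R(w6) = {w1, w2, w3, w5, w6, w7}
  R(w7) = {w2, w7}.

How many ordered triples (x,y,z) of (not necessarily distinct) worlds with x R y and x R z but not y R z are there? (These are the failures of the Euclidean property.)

Enumerating: (w1,w2,w2), (w3,w7,w3), (w4,w1,w1), (w4,w1,w3), (w4,w1,w4), (w4,w2,w1), (w4,w2,w2), (w4,w2,w3), (w4,w2,w4), (w4,w3,w1), (w4,w3,w2), (w4,w3,w4), … and 27 more.
Total: 39.

39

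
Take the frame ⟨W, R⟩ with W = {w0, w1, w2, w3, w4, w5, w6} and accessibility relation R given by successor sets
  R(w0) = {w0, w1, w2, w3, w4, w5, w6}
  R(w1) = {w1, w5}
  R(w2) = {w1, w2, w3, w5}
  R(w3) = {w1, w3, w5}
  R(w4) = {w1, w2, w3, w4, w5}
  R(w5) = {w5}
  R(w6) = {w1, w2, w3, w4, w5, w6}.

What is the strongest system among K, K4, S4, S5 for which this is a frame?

S4

Transitive (axiom 4): yes — every two-step R-path is closed by a direct edge.
Reflexive (axiom T): yes — every world is R-related to itself.
Euclidean (axiom 5): no — w0 R w1 and w0 R w2, but not w1 R w2.
So F validates K, K4, S4; S5 would additionally require R to be Euclidean. The strongest is S4.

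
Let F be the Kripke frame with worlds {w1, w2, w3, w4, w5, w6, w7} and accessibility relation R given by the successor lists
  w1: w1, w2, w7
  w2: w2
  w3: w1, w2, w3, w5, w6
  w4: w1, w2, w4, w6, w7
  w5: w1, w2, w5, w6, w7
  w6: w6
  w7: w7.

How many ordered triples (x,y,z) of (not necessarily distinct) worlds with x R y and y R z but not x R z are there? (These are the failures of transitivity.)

Enumerating: (w3,w1,w7), (w3,w5,w7).

2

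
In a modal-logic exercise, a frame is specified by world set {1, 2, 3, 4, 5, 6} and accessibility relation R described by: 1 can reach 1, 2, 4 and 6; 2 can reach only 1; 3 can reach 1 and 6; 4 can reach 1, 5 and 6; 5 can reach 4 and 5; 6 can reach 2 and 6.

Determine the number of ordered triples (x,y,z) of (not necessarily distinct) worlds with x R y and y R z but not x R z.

14

Enumerating: (1,4,5), (2,1,2), (2,1,4), (2,1,6), (3,1,2), (3,1,4), (3,6,2), (4,1,2), (4,1,4), (4,5,4), (4,6,2), (5,4,1), (5,4,6), (6,2,1).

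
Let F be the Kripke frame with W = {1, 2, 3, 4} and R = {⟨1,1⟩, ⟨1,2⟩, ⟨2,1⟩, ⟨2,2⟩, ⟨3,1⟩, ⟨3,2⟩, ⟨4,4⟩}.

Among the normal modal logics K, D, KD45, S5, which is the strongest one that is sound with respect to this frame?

Serial (axiom D): yes — every world has a successor (e.g. 1 R 1).
Euclidean (axiom 5): yes — any two successors of a common world are R-related.
Transitive (axiom 4): yes — every two-step R-path is closed by a direct edge.
Reflexive (axiom T): no — 3 is not related to itself.
So F validates K, D, KD45; S5 would additionally require R to be reflexive. The strongest is KD45.

KD45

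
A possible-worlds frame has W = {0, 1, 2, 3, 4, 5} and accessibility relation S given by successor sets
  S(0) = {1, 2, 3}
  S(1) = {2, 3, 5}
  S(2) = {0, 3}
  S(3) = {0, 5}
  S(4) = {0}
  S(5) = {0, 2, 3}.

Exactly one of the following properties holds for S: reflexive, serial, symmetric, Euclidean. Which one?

serial

Reflexive: no — 0 is not related to itself.
Serial: yes — every world has a successor (e.g. 0 S 1).
Symmetric: no — 0 S 1 but not 1 S 0.
Euclidean: no — 0 S 2 and 0 S 1, but not 2 S 1.
Only serial holds.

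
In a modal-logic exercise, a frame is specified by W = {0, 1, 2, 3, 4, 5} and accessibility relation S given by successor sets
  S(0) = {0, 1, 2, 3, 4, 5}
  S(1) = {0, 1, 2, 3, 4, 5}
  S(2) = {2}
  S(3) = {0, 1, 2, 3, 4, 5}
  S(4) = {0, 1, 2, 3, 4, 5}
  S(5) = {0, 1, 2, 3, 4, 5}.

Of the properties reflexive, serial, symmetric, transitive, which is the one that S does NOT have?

symmetric

Reflexive: yes — every world is S-related to itself.
Serial: yes — every world has a successor (e.g. 0 S 0).
Symmetric: no — 0 S 2 but not 2 S 0.
Transitive: yes — every two-step S-path is closed by a direct edge.
Only symmetric fails.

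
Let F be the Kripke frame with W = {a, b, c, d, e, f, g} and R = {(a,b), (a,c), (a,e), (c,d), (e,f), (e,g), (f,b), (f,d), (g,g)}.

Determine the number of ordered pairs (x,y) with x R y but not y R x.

8

Enumerating: (a,b), (a,c), (a,e), (c,d), (e,f), (e,g), (f,b), (f,d).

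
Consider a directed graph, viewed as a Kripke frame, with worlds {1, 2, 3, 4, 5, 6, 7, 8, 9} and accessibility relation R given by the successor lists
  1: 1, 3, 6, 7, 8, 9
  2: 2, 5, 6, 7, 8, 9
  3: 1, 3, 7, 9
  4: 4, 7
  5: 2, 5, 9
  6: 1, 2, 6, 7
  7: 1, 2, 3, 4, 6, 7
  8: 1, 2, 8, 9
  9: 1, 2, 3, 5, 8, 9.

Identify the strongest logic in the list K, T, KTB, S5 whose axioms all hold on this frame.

Reflexive (axiom T): yes — every world is R-related to itself.
Symmetric (axiom B): yes — every pair in R has its reverse in R.
Euclidean (axiom 5): no — 1 R 3 and 1 R 6, but not 3 R 6.
So F validates K, T, KTB; S5 would additionally require R to be Euclidean. The strongest is KTB.

KTB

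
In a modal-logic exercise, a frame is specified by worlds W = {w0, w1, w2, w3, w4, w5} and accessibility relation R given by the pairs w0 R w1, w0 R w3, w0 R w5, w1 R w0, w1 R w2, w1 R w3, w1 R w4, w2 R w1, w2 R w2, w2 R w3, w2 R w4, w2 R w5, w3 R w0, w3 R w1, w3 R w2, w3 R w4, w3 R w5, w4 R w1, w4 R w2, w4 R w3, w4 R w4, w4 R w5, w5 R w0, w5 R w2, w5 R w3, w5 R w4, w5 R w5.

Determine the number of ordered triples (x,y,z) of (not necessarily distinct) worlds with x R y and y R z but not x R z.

Enumerating: (w0,w1,w0), (w0,w1,w2), (w0,w1,w4), (w0,w3,w0), (w0,w3,w2), (w0,w3,w4), (w0,w5,w0), (w0,w5,w2), (w0,w5,w4), (w1,w0,w1), (w1,w0,w5), (w1,w2,w1), … and 20 more.
Total: 32.

32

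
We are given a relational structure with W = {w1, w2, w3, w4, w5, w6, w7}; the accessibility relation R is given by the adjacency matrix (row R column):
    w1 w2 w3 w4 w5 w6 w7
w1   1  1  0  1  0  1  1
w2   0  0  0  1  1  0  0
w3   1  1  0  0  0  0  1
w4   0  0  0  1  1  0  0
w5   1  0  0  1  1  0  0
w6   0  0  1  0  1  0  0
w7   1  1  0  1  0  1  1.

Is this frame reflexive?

Reflexive: no — w2 is not related to itself.

No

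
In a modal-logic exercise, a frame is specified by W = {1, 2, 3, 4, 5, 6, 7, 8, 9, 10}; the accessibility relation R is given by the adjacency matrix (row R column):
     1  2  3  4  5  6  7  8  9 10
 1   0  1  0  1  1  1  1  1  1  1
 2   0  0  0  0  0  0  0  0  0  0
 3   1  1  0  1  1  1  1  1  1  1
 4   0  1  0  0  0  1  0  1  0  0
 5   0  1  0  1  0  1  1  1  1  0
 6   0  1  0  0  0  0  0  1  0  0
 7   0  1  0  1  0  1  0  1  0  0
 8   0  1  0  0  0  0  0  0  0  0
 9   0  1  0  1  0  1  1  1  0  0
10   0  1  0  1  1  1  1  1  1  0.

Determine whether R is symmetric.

No

Symmetric: no — 1 R 10 but not 10 R 1.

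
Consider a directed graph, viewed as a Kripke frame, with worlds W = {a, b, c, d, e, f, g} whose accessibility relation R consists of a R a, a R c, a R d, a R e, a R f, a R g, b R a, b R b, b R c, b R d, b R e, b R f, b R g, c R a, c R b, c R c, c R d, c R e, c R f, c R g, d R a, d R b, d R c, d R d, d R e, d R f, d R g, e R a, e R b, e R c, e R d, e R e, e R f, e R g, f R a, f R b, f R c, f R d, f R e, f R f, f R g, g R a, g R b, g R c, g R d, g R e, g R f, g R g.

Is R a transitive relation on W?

Transitive: no — a R c and c R b, but not a R b.

No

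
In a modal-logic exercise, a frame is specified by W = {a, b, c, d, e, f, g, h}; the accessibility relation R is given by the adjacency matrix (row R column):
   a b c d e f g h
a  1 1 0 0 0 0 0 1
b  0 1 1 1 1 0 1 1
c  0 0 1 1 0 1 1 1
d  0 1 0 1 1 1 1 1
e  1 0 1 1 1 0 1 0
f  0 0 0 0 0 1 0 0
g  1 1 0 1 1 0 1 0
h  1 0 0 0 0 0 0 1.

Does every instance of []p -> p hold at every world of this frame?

Yes

Axiom T corresponds to the accessibility relation being reflexive.
Reflexive: yes — every world is R-related to itself.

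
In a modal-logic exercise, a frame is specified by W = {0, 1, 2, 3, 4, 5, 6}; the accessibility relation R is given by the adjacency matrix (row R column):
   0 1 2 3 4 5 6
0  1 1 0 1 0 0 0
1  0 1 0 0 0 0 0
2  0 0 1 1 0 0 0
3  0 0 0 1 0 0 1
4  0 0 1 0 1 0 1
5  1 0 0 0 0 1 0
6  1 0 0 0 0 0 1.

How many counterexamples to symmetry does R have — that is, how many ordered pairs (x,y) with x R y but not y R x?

8

Enumerating: (0,1), (0,3), (2,3), (3,6), (4,2), (4,6), (5,0), (6,0).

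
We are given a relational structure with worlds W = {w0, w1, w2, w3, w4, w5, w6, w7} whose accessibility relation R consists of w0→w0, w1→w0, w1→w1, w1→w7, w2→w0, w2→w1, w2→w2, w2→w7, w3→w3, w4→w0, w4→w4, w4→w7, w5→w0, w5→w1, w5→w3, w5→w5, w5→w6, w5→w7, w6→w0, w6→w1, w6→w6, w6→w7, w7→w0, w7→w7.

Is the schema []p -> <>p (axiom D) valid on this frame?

Yes

By correspondence theory, D is valid on a frame iff R is serial.
Serial: yes — every world has a successor (e.g. w0 R w0).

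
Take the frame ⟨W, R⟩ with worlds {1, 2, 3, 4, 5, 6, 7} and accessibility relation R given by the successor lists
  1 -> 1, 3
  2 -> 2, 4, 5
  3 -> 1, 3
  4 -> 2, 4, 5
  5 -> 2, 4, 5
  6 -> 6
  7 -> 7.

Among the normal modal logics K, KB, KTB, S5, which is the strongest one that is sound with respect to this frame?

S5

Symmetric (axiom B): yes — every pair in R has its reverse in R.
Reflexive (axiom T): yes — every world is R-related to itself.
Euclidean (axiom 5): yes — any two successors of a common world are R-related.
So F validates K, KB, KTB, S5. The strongest is S5.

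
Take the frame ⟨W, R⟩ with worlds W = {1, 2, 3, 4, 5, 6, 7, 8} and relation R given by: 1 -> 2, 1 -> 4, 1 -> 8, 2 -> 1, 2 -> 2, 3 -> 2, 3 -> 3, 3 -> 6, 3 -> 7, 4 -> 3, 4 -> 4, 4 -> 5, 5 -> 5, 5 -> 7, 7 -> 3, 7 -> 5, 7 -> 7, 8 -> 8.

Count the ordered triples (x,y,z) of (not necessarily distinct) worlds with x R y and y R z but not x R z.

Enumerating: (1,2,1), (1,4,3), (1,4,5), (2,1,4), (2,1,8), (3,2,1), (3,7,5), (4,3,2), (4,3,6), (4,3,7), (4,5,7), (5,7,3), (7,3,2), (7,3,6).

14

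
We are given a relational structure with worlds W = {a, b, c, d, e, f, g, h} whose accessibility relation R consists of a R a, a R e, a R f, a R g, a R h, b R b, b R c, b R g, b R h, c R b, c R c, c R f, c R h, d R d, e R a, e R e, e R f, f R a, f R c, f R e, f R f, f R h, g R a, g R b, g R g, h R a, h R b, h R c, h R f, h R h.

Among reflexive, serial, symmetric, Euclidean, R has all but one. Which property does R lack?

Reflexive: yes — every world is R-related to itself.
Serial: yes — every world has a successor (e.g. a R a).
Symmetric: yes — every pair in R has its reverse in R.
Euclidean: no — a R e and a R g, but not e R g.
Only Euclidean fails.

Euclidean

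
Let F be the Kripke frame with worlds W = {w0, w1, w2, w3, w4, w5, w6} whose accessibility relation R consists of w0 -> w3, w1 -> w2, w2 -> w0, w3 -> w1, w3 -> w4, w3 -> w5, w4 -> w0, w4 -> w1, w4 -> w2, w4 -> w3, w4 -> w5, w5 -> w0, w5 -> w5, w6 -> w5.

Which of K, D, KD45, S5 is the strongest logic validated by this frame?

Serial (axiom D): yes — every world has a successor (e.g. w0 R w3).
Euclidean (axiom 5): no — w3 R w1 and w3 R w4, but not w1 R w4.
Transitive (axiom 4): no — w0 R w3 and w3 R w1, but not w0 R w1.
Reflexive (axiom T): no — w0 is not related to itself.
So F validates K, D; KD45 would additionally require R to be Euclidean and transitive. The strongest is D.

D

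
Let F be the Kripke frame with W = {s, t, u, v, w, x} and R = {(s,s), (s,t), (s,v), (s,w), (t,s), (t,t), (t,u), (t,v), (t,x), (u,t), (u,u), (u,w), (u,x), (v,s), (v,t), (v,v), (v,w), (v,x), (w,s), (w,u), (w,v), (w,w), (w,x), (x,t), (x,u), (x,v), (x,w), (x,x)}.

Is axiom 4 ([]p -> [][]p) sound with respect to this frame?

No

By correspondence theory, 4 is valid on a frame iff R is transitive.
Transitive: no — s R t and t R u, but not s R u.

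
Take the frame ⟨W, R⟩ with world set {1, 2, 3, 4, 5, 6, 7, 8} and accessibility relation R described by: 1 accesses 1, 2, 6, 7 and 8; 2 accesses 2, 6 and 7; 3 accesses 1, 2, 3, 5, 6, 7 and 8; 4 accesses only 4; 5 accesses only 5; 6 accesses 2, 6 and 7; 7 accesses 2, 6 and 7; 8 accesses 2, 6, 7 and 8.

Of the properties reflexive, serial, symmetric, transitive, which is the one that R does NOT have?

Reflexive: yes — every world is R-related to itself.
Serial: yes — every world has a successor (e.g. 1 R 1).
Symmetric: no — 1 R 2 but not 2 R 1.
Transitive: yes — every two-step R-path is closed by a direct edge.
Only symmetric fails.

symmetric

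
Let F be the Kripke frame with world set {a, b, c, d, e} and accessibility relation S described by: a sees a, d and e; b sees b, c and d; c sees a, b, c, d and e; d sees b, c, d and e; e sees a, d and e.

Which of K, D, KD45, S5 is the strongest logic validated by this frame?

Serial (axiom D): yes — every world has a successor (e.g. a S a).
Euclidean (axiom 5): no — c S a and c S b, but not a S b.
Transitive (axiom 4): no — a S d and d S b, but not a S b.
Reflexive (axiom T): yes — every world is S-related to itself.
So F validates K, D; KD45 would additionally require S to be Euclidean and transitive. The strongest is D.

D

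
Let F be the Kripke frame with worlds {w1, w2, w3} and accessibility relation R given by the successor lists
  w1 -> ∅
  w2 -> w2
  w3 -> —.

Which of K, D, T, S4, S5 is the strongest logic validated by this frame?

Serial (axiom D): no — w1 has no R-successor.
Reflexive (axiom T): no — w1 is not related to itself.
Transitive (axiom 4): yes — every two-step R-path is closed by a direct edge.
Euclidean (axiom 5): yes — any two successors of a common world are R-related.
So F validates K; D would additionally require R to be serial. The strongest is K.

K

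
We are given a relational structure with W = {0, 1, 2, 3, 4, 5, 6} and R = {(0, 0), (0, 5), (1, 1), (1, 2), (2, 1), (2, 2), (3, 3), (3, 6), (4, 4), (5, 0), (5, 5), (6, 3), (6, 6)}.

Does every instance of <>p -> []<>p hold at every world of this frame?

Axiom 5 corresponds to the accessibility relation being Euclidean.
Euclidean: yes — any two successors of a common world are R-related.

Yes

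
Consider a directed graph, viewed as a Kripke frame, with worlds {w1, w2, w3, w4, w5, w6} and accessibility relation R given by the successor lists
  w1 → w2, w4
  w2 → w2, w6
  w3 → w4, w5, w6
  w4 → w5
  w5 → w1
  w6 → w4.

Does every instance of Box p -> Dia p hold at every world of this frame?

The schema D characterises exactly the serial frames.
Serial: yes — every world has a successor (e.g. w1 R w2).

Yes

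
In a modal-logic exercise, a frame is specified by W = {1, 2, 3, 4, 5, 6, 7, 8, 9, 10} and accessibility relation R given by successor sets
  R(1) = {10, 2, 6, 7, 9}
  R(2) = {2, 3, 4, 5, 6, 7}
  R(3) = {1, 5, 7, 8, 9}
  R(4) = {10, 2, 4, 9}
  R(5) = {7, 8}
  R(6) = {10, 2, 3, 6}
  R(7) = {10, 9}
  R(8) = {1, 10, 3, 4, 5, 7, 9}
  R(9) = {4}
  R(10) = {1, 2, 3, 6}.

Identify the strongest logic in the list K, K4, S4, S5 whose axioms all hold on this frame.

K

Transitive (axiom 4): no — 1 R 10 and 10 R 3, but not 1 R 3.
Reflexive (axiom T): no — 1 is not related to itself.
Euclidean (axiom 5): no — 1 R 10 and 1 R 7, but not 10 R 7.
So F validates K; K4 would additionally require R to be transitive. The strongest is K.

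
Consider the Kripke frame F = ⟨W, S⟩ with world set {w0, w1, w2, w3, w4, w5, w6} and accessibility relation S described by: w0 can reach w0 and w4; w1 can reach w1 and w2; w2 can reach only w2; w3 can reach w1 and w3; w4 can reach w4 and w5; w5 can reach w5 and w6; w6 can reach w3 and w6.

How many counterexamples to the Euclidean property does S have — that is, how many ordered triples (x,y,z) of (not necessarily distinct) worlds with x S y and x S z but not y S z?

6

Enumerating: (w0,w4,w0), (w1,w2,w1), (w3,w1,w3), (w4,w5,w4), (w5,w6,w5), (w6,w3,w6).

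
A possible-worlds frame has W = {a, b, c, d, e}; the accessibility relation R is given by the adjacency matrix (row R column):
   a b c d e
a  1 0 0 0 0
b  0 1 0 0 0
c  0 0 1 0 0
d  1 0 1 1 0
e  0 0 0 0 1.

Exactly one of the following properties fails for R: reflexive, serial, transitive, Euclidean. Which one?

Euclidean

Reflexive: yes — every world is R-related to itself.
Serial: yes — every world has a successor (e.g. a R a).
Transitive: yes — every two-step R-path is closed by a direct edge.
Euclidean: no — d R a and d R c, but not a R c.
Only Euclidean fails.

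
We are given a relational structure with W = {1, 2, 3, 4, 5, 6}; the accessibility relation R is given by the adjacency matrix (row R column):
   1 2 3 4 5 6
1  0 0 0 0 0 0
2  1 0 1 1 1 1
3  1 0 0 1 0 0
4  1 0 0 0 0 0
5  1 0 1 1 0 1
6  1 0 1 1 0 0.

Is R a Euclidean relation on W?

No

Euclidean: no — 2 R 1 and 2 R 3, but not 1 R 3.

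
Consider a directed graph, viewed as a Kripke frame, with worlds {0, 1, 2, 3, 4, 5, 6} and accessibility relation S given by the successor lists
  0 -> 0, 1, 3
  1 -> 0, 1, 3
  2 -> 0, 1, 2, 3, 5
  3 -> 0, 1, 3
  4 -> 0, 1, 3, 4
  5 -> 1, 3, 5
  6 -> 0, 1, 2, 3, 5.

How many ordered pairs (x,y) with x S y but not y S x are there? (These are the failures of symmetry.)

14

Enumerating: (2,0), (2,1), (2,3), (2,5), (4,0), (4,1), (4,3), (5,1), (5,3), (6,0), (6,1), (6,2), (6,3), (6,5).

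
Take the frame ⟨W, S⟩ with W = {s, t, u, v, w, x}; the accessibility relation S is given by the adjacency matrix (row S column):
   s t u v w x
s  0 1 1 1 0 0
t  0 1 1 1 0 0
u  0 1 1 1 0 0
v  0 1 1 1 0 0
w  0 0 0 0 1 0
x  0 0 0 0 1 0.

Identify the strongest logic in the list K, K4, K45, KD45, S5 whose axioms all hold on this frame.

Transitive (axiom 4): yes — every two-step S-path is closed by a direct edge.
Euclidean (axiom 5): yes — any two successors of a common world are S-related.
Serial (axiom D): yes — every world has a successor (e.g. s S t).
Reflexive (axiom T): no — s is not related to itself.
So F validates K, K4, K45, KD45; S5 would additionally require S to be reflexive. The strongest is KD45.

KD45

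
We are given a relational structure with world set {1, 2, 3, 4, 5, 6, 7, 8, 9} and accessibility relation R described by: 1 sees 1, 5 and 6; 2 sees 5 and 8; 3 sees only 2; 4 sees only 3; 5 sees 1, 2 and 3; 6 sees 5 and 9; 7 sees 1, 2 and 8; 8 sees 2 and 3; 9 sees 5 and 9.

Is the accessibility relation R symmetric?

Symmetric: no — 1 R 6 but not 6 R 1.

No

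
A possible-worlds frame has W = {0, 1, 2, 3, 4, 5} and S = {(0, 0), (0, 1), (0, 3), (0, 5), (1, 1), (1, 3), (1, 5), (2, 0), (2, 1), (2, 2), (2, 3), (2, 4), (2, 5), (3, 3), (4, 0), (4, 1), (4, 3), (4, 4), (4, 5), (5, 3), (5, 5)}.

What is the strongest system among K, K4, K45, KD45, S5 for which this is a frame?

Transitive (axiom 4): yes — every two-step S-path is closed by a direct edge.
Euclidean (axiom 5): no — 0 S 3 and 0 S 1, but not 3 S 1.
Serial (axiom D): yes — every world has a successor (e.g. 0 S 0).
Reflexive (axiom T): yes — every world is S-related to itself.
So F validates K, K4; K45 would additionally require S to be Euclidean. The strongest is K4.

K4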